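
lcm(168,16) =336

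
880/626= 440/313 =1.41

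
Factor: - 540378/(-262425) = 2^1*3^2*5^( - 2) * 3499^(-1 )*10007^1 = 180126/87475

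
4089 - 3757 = 332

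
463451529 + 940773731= 1404225260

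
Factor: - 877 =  -877^1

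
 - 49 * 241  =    -  11809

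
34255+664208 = 698463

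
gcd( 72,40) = 8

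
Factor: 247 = 13^1*19^1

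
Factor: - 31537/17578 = -61/34 = -2^( - 1)*17^( -1)*61^1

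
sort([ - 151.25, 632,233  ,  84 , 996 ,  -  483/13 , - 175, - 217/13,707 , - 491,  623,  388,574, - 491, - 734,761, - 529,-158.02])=[ - 734 , - 529, - 491, - 491, - 175, - 158.02, - 151.25 , - 483/13, - 217/13,84 , 233,388,574, 623 , 632,707,761 , 996 ] 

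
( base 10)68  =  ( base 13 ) 53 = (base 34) 20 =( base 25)2I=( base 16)44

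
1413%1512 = 1413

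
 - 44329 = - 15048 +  - 29281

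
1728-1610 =118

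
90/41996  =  45/20998 = 0.00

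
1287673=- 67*( - 19219)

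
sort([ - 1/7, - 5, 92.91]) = [ - 5,-1/7, 92.91 ] 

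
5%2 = 1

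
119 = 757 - 638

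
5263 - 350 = 4913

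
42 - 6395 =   -  6353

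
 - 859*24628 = -21155452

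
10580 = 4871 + 5709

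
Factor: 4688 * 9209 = 2^4*293^1 * 9209^1  =  43171792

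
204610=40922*5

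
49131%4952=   4563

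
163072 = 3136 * 52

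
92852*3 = 278556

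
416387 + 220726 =637113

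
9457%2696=1369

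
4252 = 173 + 4079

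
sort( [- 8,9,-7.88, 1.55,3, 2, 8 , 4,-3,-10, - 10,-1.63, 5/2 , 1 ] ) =[-10,-10, - 8, - 7.88,-3 , - 1.63,  1, 1.55, 2, 5/2,  3, 4, 8, 9 ]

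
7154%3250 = 654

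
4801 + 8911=13712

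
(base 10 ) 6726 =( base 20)gg6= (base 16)1a46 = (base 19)IC0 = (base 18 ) 12DC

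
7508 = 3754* 2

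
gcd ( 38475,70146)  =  81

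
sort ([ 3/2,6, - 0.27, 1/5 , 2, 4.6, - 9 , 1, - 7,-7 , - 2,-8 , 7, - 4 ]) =[ - 9 , -8, - 7,  -  7, - 4 , - 2, - 0.27, 1/5,1, 3/2,  2,4.6,6  ,  7]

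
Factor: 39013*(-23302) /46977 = -2^1*3^( - 1)*7^(-1 ) * 13^1* 61^1*191^1*2237^(  -  1)*3001^1 = - 909080926/46977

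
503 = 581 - 78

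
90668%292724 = 90668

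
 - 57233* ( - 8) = 457864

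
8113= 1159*7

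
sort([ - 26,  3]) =[ - 26, 3 ] 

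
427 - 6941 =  - 6514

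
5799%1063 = 484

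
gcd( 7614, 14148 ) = 54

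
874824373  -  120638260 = 754186113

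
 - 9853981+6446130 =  - 3407851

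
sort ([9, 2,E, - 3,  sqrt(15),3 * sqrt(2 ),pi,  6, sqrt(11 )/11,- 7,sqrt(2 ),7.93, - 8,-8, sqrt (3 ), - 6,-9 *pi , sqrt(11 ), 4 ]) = [ - 9 * pi,  -  8, - 8, - 7, - 6,-3, sqrt( 11 ) /11,  sqrt(2),  sqrt( 3 ), 2,E, pi,sqrt( 11 ), sqrt(15), 4,3*sqrt(2),6,7.93,  9 ]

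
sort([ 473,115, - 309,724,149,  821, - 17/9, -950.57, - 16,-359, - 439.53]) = [-950.57, - 439.53, - 359, - 309 , - 16, - 17/9, 115,149 , 473,724, 821 ] 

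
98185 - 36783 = 61402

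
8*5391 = 43128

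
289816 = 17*17048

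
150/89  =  1+61/89  =  1.69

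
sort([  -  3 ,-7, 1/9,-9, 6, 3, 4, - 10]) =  [-10, - 9, - 7,- 3, 1/9, 3,  4, 6]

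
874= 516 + 358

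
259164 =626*414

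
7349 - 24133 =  - 16784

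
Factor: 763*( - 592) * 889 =-2^4*7^2* 37^1 * 109^1 *127^1 = - 401557744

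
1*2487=2487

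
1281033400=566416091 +714617309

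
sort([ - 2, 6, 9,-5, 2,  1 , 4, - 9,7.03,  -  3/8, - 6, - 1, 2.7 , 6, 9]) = [ - 9,  -  6, - 5 ,  -  2, -1, - 3/8, 1,2,2.7, 4,6, 6,7.03, 9,9 ] 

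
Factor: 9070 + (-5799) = 3271 = 3271^1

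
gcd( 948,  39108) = 12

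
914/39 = 23 + 17/39 = 23.44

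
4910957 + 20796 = 4931753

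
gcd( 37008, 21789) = 9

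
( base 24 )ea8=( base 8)20170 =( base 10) 8312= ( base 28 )AGO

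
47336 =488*97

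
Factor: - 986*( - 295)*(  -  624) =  - 181502880 = - 2^5*3^1*5^1*13^1 * 17^1*29^1*59^1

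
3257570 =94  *34655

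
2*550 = 1100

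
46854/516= 90+69/86 = 90.80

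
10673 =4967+5706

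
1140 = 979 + 161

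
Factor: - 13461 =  - 3^1*7^1*641^1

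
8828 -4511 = 4317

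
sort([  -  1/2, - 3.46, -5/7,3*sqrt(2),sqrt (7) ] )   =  [  -  3.46, - 5/7, - 1/2,sqrt( 7 ),3 * sqrt( 2) ] 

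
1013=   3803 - 2790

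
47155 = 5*9431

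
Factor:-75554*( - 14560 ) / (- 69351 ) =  -1100066240/69351  =  - 2^6*3^( - 1 )*5^1*  7^1* 13^1*37^1 *1021^1*23117^( - 1 ) 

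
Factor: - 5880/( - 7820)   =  294/391=2^1*3^1*7^2 * 17^( - 1) * 23^( - 1)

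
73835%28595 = 16645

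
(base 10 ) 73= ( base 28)2h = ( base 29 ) 2f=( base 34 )25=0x49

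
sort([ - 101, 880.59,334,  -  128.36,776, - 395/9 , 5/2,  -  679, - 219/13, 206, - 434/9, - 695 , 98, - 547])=[ - 695, - 679 , - 547,  -  128.36, - 101, - 434/9, - 395/9, - 219/13, 5/2,98,206,334, 776,880.59]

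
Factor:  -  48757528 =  - 2^3*41^1*43^1 * 3457^1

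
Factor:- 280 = - 2^3*5^1*7^1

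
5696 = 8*712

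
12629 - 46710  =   - 34081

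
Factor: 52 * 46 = 2392 = 2^3*13^1*23^1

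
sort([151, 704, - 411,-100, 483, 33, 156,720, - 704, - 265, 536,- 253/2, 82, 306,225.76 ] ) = [ - 704, - 411  , - 265,- 253/2, - 100, 33,82, 151, 156, 225.76,  306, 483, 536,704,  720]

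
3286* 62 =203732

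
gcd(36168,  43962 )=6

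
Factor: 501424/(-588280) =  - 814/955 = - 2^1* 5^ ( - 1)*11^1*37^1*191^( - 1 )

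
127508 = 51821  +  75687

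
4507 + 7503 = 12010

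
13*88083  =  1145079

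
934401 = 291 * 3211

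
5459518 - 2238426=3221092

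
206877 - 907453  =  - 700576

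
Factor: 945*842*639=508445910 = 2^1*3^5*5^1*7^1*71^1*421^1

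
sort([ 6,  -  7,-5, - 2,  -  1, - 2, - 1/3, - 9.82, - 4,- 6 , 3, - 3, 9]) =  [-9.82, - 7,-6, -5,-4, - 3, - 2,  -  2, - 1,  -  1/3, 3, 6, 9 ]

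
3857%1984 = 1873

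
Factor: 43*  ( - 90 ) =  - 2^1*3^2*5^1*43^1 =- 3870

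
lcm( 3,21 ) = 21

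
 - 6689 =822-7511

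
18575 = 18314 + 261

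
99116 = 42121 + 56995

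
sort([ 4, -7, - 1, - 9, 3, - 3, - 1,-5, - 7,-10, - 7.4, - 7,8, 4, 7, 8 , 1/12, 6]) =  [ - 10, - 9,-7.4, - 7,  -  7, - 7, - 5, - 3,  -  1, - 1, 1/12, 3, 4,4,6, 7, 8 , 8]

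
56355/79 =56355/79=713.35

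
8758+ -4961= 3797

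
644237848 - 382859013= 261378835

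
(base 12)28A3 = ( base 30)57l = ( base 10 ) 4731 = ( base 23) 8LG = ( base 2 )1001001111011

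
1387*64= 88768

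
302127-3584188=  -  3282061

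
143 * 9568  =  1368224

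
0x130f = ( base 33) 4fs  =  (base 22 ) a1h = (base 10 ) 4879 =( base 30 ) 5cj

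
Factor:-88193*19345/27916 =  - 2^( - 2 )*5^1*43^1*53^1*73^1 *293^1*997^( - 1)= - 243727655/3988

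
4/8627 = 4/8627 = 0.00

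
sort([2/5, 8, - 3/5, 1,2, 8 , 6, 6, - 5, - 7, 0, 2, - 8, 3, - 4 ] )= [ - 8, - 7,-5, - 4,-3/5,0,2/5, 1,  2, 2, 3,  6, 6, 8, 8 ] 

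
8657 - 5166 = 3491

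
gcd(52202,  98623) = 1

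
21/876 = 7/292 = 0.02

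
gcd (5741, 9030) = 1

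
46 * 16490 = 758540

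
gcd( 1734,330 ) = 6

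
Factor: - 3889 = -3889^1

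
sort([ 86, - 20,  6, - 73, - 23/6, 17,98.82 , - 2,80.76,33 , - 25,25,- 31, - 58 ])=[ - 73, - 58, - 31, - 25, - 20, - 23/6,- 2,6,17,25, 33,80.76 , 86, 98.82 ]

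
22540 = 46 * 490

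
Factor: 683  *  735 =3^1*5^1*7^2*683^1 = 502005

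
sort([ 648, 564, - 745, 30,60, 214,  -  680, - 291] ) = [ - 745, - 680,  -  291, 30 , 60,214, 564, 648] 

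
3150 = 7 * 450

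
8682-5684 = 2998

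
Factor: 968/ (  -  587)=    -2^3*11^2*587^( -1 ) 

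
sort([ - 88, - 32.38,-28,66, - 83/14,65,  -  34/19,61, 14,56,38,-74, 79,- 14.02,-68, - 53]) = [ - 88, - 74,- 68,- 53, - 32.38,  -  28 , - 14.02,- 83/14, -34/19,14,38, 56, 61, 65,66,79]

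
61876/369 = 167 + 253/369 = 167.69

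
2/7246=1/3623 =0.00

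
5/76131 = 5/76131 = 0.00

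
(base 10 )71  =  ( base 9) 78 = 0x47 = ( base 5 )241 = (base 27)2h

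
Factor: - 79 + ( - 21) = - 2^2*5^2 = -100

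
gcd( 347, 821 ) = 1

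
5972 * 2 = 11944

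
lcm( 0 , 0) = 0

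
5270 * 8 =42160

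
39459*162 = 6392358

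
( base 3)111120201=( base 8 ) 23255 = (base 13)4678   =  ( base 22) KA1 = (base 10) 9901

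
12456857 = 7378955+5077902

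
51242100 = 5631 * 9100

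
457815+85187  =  543002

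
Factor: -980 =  - 2^2 * 5^1 * 7^2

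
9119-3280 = 5839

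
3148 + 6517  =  9665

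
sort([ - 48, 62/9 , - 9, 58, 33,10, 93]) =[-48, - 9,62/9,  10,33,58, 93 ]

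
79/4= 19 + 3/4 = 19.75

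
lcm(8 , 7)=56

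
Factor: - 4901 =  - 13^2*29^1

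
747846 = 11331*66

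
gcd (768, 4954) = 2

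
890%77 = 43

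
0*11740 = 0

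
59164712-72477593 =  - 13312881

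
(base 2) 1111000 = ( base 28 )48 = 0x78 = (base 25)4k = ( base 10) 120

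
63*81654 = 5144202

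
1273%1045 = 228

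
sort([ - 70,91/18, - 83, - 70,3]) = [ - 83, - 70, - 70 , 3,  91/18 ]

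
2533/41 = 61  +  32/41   =  61.78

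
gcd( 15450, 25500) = 150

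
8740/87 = 8740/87 = 100.46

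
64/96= 2/3 = 0.67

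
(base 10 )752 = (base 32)ng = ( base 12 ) 528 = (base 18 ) 25E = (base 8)1360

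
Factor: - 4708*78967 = - 2^2*7^1*11^1*29^1 * 107^1*389^1 = -371776636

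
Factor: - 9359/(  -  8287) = 7^2*191^1 * 8287^(-1)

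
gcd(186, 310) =62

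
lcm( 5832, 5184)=46656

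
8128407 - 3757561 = 4370846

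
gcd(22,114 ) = 2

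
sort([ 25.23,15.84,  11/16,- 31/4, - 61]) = [ - 61,-31/4,11/16,15.84,  25.23]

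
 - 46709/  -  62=753 + 23/62 =753.37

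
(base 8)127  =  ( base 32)2N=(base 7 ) 153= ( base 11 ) 7A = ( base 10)87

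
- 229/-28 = 8 + 5/28  =  8.18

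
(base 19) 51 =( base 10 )96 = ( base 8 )140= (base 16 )60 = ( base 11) 88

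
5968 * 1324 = 7901632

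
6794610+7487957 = 14282567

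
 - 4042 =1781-5823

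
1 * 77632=77632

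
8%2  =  0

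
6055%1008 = 7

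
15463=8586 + 6877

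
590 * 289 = 170510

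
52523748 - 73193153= - 20669405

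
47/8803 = 47/8803 = 0.01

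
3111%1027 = 30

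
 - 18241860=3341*( - 5460)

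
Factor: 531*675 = 358425 = 3^5*5^2*59^1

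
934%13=11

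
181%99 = 82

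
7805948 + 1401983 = 9207931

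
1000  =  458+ 542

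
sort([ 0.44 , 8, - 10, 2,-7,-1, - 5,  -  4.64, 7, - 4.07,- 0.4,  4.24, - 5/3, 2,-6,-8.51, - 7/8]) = [-10,  -  8.51  ,-7, - 6, - 5, -4.64, - 4.07,-5/3 , - 1, - 7/8, - 0.4,0.44,  2, 2, 4.24,7,8 ]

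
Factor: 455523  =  3^1 * 151841^1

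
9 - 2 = 7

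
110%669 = 110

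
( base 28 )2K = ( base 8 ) 114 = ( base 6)204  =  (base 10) 76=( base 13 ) 5B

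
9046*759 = 6865914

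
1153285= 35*32951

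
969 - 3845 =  - 2876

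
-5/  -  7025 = 1/1405 = 0.00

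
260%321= 260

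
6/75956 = 3/37978=0.00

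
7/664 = 7/664 = 0.01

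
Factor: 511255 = 5^1*102251^1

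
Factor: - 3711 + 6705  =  2^1* 3^1*499^1= 2994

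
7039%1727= 131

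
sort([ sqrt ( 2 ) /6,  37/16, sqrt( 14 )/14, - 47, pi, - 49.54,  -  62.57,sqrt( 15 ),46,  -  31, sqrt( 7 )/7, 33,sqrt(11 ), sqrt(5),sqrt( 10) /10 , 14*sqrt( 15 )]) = [ - 62.57, - 49.54,  -  47,  -  31, sqrt( 2 ) /6, sqrt( 14)/14, sqrt(10)/10,sqrt( 7 ) /7, sqrt(5 ), 37/16,pi,  sqrt( 11), sqrt( 15 ),33,46,  14*sqrt( 15 ) ] 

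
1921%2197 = 1921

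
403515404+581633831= 985149235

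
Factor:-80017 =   -  7^2 * 23^1*71^1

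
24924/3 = 8308 = 8308.00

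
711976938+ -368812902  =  343164036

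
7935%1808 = 703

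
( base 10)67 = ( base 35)1w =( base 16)43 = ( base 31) 25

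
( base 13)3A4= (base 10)641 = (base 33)je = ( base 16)281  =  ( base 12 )455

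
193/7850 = 193/7850 = 0.02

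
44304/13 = 3408=   3408.00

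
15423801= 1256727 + 14167074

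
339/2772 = 113/924  =  0.12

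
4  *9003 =36012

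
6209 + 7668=13877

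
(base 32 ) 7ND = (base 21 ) HK0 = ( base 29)9C0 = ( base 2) 1111011101101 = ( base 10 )7917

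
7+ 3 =10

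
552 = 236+316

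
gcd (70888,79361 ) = 1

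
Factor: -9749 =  - 9749^1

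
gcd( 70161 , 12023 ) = 1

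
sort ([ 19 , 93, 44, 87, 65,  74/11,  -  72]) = [ - 72, 74/11, 19, 44, 65,87,93 ] 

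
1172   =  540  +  632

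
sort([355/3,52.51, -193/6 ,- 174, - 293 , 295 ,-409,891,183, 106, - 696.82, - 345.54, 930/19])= [ - 696.82, - 409, - 345.54, - 293, - 174, - 193/6, 930/19, 52.51,106, 355/3,183, 295,891 ] 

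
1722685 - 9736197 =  - 8013512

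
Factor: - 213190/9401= -2^1*5^1*7^(-1 )*17^( - 1)*79^( - 1 )*21319^1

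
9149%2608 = 1325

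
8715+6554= 15269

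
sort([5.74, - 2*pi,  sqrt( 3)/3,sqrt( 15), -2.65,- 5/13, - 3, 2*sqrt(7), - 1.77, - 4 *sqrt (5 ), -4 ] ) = [ - 4*sqrt( 5), - 2*pi, - 4, - 3, - 2.65,-1.77, - 5/13, sqrt( 3)/3, sqrt(15), 2*sqrt(7), 5.74]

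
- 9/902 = -9/902 = -0.01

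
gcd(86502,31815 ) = 3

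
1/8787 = 1/8787 = 0.00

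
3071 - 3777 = - 706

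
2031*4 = 8124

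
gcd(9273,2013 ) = 33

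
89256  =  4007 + 85249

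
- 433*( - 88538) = 38336954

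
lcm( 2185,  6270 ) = 144210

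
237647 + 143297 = 380944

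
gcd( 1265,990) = 55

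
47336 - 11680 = 35656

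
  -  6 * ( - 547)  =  3282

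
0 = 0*1944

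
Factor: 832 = 2^6*13^1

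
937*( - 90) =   -  84330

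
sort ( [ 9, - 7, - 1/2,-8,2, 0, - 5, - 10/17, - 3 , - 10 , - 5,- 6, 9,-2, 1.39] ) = [ -10, - 8, - 7, - 6, - 5,-5, - 3 , - 2, - 10/17, - 1/2, 0, 1.39,2, 9, 9 ]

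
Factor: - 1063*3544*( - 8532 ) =32142364704 = 2^5 * 3^3*79^1*443^1*1063^1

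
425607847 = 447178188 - 21570341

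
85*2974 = 252790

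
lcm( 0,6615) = 0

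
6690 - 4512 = 2178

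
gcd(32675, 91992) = 1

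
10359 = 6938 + 3421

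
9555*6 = 57330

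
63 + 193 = 256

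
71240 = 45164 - -26076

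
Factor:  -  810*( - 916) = 2^3*3^4*5^1*229^1 = 741960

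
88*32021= 2817848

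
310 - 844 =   -  534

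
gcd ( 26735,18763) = 1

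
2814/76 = 37 + 1/38 = 37.03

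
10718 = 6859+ 3859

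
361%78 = 49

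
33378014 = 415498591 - 382120577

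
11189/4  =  11189/4= 2797.25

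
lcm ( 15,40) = 120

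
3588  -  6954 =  - 3366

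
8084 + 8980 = 17064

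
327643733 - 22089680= 305554053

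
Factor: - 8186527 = -8186527^1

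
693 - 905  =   - 212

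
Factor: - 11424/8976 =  - 14/11 = - 2^1*7^1 * 11^(-1 ) 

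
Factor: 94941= 3^2*7^1 * 11^1*137^1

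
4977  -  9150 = - 4173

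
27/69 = 9/23=0.39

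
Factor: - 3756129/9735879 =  - 13^1 * 19^1 * 37^1*137^1* 401^( - 1)*8093^( - 1) = - 1252043/3245293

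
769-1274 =-505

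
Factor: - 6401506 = -2^1*139^1*23027^1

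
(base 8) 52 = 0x2a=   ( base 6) 110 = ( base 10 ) 42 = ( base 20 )22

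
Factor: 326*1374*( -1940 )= - 868972560= - 2^4*  3^1*5^1*97^1*163^1*229^1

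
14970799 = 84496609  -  69525810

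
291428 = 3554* 82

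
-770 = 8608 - 9378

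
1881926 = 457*4118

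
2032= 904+1128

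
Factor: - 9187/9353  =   - 47^( -1)*199^( - 1)*9187^1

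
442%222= 220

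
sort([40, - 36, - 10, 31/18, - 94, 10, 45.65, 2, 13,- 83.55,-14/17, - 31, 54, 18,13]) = [ - 94 , - 83.55,  -  36, - 31, - 10, - 14/17, 31/18, 2, 10, 13,13,18,40, 45.65, 54] 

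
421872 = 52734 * 8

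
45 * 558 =25110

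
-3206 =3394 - 6600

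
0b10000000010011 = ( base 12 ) 4903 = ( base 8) 20023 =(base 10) 8211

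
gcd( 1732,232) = 4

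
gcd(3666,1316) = 94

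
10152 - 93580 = - 83428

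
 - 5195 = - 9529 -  - 4334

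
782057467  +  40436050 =822493517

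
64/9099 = 64/9099 = 0.01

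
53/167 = 53/167 = 0.32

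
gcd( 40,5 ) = 5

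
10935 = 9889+1046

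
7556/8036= 1889/2009=   0.94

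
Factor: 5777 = 53^1*109^1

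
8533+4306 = 12839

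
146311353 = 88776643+57534710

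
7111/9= 7111/9=790.11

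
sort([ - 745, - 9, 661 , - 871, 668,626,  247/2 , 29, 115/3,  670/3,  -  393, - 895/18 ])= [ - 871, - 745,  -  393, - 895/18 ,  -  9, 29, 115/3, 247/2,670/3, 626, 661,  668]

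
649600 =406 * 1600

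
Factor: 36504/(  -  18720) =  - 39/20 = -2^( - 2)*3^1*5^ ( - 1 )*13^1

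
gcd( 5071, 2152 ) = 1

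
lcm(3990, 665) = 3990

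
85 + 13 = 98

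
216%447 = 216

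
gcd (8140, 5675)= 5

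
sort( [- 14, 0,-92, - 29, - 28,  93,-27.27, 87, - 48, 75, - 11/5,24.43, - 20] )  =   [ - 92, - 48, - 29, - 28, - 27.27 , - 20 , - 14, - 11/5,0,24.43, 75, 87,  93 ] 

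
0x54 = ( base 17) 4G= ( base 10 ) 84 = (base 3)10010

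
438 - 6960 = -6522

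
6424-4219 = 2205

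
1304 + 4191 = 5495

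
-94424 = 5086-99510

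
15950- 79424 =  - 63474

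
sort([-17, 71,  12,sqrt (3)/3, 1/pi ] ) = [ - 17,1/pi,  sqrt(3)/3,12 , 71]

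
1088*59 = 64192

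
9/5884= 9/5884   =  0.00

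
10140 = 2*5070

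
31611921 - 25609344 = 6002577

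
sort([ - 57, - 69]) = [ - 69  , - 57]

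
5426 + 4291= 9717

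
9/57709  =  9/57709 = 0.00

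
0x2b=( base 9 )47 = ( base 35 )18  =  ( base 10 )43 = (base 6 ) 111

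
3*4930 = 14790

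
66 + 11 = 77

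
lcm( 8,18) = 72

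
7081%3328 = 425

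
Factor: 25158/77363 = 2^1*3^1*7^1*11^ ( - 1)*13^(  -  1)*541^( - 1 ) * 599^1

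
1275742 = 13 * 98134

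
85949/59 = 1456 + 45/59 = 1456.76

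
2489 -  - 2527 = 5016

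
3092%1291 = 510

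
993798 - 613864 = 379934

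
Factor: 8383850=2^1*5^2*167677^1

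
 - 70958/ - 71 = 70958/71 = 999.41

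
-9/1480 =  - 9/1480= - 0.01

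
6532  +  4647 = 11179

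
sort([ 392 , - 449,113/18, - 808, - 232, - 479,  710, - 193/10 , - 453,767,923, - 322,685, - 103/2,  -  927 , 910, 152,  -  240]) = [ - 927, - 808, - 479, - 453, - 449, - 322, - 240, - 232, - 103/2, - 193/10, 113/18, 152,392,685 , 710, 767,  910,923 ] 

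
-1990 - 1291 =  - 3281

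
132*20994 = 2771208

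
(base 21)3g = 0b1001111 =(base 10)79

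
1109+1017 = 2126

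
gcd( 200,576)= 8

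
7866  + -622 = 7244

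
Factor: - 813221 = -813221^1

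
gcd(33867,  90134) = 1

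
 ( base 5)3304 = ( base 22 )KE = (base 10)454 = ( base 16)1c6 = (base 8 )706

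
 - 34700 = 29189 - 63889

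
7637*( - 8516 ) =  - 65036692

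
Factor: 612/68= 9 = 3^2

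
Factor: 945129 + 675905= 1621034= 2^1*810517^1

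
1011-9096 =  -8085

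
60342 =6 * 10057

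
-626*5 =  - 3130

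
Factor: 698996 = 2^2*174749^1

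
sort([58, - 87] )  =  [ - 87, 58] 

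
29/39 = 29/39 = 0.74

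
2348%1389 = 959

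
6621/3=2207 = 2207.00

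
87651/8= 87651/8=10956.38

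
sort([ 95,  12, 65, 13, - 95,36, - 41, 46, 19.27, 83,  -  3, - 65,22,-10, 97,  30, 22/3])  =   [ - 95, - 65, - 41, - 10 , - 3,22/3,12, 13, 19.27,22,30, 36, 46, 65, 83, 95, 97 ]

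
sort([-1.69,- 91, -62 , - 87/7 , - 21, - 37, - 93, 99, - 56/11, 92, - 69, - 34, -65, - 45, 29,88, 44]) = [ -93, - 91 , - 69, - 65, - 62, - 45,- 37, - 34, - 21,  -  87/7 ,  -  56/11, - 1.69, 29, 44,88, 92,99]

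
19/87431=19/87431 = 0.00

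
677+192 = 869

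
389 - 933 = -544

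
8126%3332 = 1462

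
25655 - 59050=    - 33395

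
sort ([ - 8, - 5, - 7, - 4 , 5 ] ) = [ - 8, - 7, - 5, - 4,  5]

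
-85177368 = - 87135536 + 1958168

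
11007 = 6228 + 4779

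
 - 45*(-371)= 16695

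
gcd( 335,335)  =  335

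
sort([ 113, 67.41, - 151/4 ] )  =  [-151/4, 67.41, 113 ] 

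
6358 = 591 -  - 5767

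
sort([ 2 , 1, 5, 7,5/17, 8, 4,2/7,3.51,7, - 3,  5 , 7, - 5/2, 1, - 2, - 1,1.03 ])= [ -3 , - 5/2,-2, - 1,2/7 , 5/17,1, 1, 1.03,  2,3.51,4,5, 5,7,7,7,8]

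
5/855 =1/171 = 0.01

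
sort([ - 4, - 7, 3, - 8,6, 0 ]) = [ - 8 , - 7,-4,0, 3 , 6 ]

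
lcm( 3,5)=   15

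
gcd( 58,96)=2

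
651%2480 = 651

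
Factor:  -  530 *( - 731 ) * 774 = 2^2*3^2*5^1*17^1 * 43^2*53^1= 299870820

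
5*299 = 1495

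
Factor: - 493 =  - 17^1*29^1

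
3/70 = 3/70 = 0.04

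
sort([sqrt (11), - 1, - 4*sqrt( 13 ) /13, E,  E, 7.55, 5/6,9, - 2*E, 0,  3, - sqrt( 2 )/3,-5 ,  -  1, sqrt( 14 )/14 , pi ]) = [-2*E,  -  5, - 4*sqrt(13 )/13, - 1, - 1, - sqrt ( 2)/3,0, sqrt(14) /14, 5/6, E,E,  3, pi, sqrt( 11),7.55,9 ] 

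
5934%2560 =814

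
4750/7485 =950/1497 = 0.63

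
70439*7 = 493073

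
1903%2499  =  1903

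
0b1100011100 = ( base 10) 796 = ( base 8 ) 1434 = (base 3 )1002111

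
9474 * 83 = 786342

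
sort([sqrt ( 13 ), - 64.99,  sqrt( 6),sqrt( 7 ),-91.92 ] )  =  [ - 91.92  ,-64.99,sqrt( 6), sqrt( 7),sqrt( 13 ) ] 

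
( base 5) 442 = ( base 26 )4i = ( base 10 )122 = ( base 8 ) 172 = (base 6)322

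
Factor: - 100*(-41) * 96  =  2^7*3^1*5^2*41^1 = 393600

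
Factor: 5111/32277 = 3^( - 1 )*7^ ( - 1 )*19^1*29^(-1 )*53^( - 1)*269^1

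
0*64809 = 0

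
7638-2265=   5373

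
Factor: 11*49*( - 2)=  - 1078= - 2^1*7^2*11^1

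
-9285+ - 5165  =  -14450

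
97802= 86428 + 11374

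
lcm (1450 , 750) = 21750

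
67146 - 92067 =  - 24921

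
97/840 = 97/840 = 0.12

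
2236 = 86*26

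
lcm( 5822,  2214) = 157194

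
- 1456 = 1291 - 2747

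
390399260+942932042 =1333331302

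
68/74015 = 68/74015 =0.00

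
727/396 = 1 + 331/396 = 1.84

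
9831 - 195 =9636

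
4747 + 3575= 8322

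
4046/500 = 2023/250=8.09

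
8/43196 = 2/10799 = 0.00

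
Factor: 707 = 7^1*101^1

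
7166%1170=146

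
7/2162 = 7/2162   =  0.00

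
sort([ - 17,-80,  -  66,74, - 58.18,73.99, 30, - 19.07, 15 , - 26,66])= [-80, - 66, - 58.18,-26, - 19.07,-17,15,30,66,73.99,  74 ] 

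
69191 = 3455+65736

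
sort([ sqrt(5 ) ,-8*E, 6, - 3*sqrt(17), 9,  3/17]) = [ - 8 * E, - 3 * sqrt( 17), 3/17, sqrt(5), 6,9 ]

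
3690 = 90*41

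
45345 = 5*9069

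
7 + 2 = 9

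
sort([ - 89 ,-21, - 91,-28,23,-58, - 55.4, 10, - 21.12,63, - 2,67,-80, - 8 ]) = [ - 91, - 89,-80,-58, - 55.4,  -  28,-21.12,  -  21, - 8 , - 2,10, 23,63,67]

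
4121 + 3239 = 7360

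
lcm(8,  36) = 72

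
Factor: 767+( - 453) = 314 = 2^1*157^1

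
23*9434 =216982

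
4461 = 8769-4308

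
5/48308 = 5/48308 = 0.00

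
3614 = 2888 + 726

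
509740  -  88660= 421080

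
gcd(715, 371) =1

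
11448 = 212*54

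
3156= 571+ 2585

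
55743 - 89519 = -33776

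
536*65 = 34840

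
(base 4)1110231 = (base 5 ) 133141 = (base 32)59D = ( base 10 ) 5421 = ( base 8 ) 12455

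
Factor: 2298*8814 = 2^2*3^2*13^1*113^1*383^1=20254572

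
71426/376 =35713/188  =  189.96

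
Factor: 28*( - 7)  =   - 196=   -  2^2*7^2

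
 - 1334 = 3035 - 4369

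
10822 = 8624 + 2198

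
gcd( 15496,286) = 26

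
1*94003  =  94003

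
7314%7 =6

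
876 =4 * 219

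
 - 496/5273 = - 496/5273 = - 0.09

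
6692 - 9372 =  - 2680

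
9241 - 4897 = 4344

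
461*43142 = 19888462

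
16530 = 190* 87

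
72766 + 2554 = 75320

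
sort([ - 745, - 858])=[ - 858, - 745 ]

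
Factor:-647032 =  - 2^3*31^1*2609^1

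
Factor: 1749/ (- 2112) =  - 2^(-6 )*53^1= - 53/64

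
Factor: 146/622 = 73/311 = 73^1*311^( - 1)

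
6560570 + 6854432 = 13415002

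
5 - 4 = 1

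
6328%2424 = 1480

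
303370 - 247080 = 56290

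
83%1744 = 83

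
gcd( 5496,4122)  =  1374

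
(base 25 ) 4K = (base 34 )3i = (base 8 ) 170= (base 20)60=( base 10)120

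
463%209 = 45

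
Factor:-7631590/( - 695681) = 2^1*5^1*7^ ( - 1)*23^( - 1)* 29^(-1 )*149^(- 1)*763159^1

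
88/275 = 8/25 = 0.32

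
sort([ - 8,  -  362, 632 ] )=[- 362, - 8 , 632 ]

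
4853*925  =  4489025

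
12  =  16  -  4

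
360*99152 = 35694720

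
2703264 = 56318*48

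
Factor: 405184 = 2^6*13^1*487^1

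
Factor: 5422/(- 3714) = - 3^( - 1 )*619^( - 1)  *2711^1  =  - 2711/1857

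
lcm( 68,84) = 1428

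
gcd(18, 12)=6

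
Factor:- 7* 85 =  - 5^1*7^1*17^1= - 595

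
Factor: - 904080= -2^4*3^1*5^1 * 3767^1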